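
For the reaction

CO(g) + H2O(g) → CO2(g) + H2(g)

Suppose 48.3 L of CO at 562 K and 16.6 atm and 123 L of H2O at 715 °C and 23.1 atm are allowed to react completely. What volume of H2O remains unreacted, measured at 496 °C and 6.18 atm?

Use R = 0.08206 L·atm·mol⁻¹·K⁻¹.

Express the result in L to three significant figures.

n(CO) = PV/RT = (16.6 × 48.3) / (0.08206 × 562) = 17.39 mol
n(H2O) = PV/RT = (23.1 × 123) / (0.08206 × 988.15) = 35.04 mol
For 17.39 mol CO, stoichiometry requires (1/1) × 17.39 = 17.39 mol H2O; 35.04 mol is available, so CO is limiting.
n(H2O) consumed = (1/1) × 17.39 = 17.39 mol; remaining = 35.04 − 17.39 = 17.65 mol
V(H2O) = nRT/P = 17.65 × 0.08206 × 769.15 / 6.18 = 180.3 L

180 L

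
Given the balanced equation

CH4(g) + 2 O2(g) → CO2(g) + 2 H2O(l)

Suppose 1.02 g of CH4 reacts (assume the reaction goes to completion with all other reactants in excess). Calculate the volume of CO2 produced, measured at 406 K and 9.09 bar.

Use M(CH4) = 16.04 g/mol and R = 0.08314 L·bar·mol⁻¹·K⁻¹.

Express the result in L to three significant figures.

n(CH4) = 1.020 / 16.04 = 0.06359 mol
n(CO2) = (1/1) × 0.06359 = 0.06359 mol
V = nRT/P = 0.06359 × 0.08314 × 406 / 9.09 = 0.2361 L

0.236 L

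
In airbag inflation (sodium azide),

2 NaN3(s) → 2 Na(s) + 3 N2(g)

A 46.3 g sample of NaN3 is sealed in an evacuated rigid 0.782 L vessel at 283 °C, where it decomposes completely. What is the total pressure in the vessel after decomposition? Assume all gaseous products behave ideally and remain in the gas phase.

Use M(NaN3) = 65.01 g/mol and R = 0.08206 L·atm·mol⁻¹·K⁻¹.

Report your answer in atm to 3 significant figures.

n(NaN3) = 46.3 / 65.01 = 0.7122 mol
n(gas produced) = (3/2) × 0.7122 = 1.068 mol
P = nRT/V = 1.068 × 0.08206 × 556.15 / 0.782 = 62.33 atm

62.3 atm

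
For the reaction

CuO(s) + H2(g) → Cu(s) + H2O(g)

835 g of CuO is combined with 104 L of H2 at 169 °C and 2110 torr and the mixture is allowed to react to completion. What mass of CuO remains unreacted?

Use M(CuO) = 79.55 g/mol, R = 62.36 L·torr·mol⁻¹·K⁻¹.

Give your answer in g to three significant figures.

n(CuO) = 835 / 79.55 = 10.50 mol
n(H2) = PV/RT = (2110 × 104) / (62.36 × 442.15) = 7.959 mol
For 10.50 mol CuO, stoichiometry requires (1/1) × 10.50 = 10.50 mol H2; 7.959 mol is available, so H2 is limiting.
n(CuO) consumed = (1/1) × 7.959 = 7.959 mol; remaining = 10.50 − 7.959 = 2.541 mol
m(CuO) = 2.541 × 79.55 = 202.1 g

202 g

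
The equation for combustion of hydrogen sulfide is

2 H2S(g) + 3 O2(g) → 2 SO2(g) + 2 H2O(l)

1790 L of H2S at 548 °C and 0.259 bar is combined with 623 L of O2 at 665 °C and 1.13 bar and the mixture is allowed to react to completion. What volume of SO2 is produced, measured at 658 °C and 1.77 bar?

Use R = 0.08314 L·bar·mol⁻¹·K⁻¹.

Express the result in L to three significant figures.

263 L

n(H2S) = PV/RT = (0.259 × 1790) / (0.08314 × 821.15) = 6.791 mol
n(O2) = PV/RT = (1.13 × 623) / (0.08314 × 938.15) = 9.026 mol
For 6.791 mol H2S, stoichiometry requires (3/2) × 6.791 = 10.19 mol O2; 9.026 mol is available, so O2 is limiting.
n(SO2) = (2/3) × 9.026 = 6.017 mol
V(SO2) = nRT/P = 6.017 × 0.08314 × 931.15 / 1.77 = 263.2 L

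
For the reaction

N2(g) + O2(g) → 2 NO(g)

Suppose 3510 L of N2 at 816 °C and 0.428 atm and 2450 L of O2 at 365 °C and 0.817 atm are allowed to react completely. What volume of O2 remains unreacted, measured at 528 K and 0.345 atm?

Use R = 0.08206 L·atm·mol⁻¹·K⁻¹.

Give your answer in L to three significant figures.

2690 L

n(N2) = PV/RT = (0.428 × 3510) / (0.08206 × 1089.15) = 16.81 mol
n(O2) = PV/RT = (0.817 × 2450) / (0.08206 × 638.15) = 38.22 mol
For 16.81 mol N2, stoichiometry requires (1/1) × 16.81 = 16.81 mol O2; 38.22 mol is available, so N2 is limiting.
n(O2) consumed = (1/1) × 16.81 = 16.81 mol; remaining = 38.22 − 16.81 = 21.41 mol
V(O2) = nRT/P = 21.41 × 0.08206 × 528 / 0.345 = 2689 L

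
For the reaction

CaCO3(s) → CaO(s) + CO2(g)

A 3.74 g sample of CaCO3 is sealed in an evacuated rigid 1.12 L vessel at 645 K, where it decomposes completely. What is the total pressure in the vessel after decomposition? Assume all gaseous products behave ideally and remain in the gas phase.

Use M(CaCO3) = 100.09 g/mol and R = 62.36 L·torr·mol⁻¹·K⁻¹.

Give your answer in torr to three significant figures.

1340 torr

n(CaCO3) = 3.74 / 100.09 = 0.03737 mol
n(gas produced) = (1/1) × 0.03737 = 0.03737 mol
P = nRT/V = 0.03737 × 62.36 × 645 / 1.12 = 1342 torr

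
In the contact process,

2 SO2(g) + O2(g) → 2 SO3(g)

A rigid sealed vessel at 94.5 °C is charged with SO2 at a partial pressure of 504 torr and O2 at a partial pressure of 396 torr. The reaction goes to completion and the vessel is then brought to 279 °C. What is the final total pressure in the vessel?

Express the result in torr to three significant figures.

973 torr

Because the vessel is rigid and T is held at 94.5 °C, work the stoichiometry in partial pressures (P_i = n_iRT/V).
P(O2) required for 504 torr of SO2 = (1/2) × 504 = 252.0 torr; available 396 torr, so SO2 is limiting.
P(O2) remaining = 396 − (1/2) × 504 = 144.0 torr
P(gaseous products) = (2)/2 × 504 = 504.0 torr
P_total at 94.5 °C = 144.0 + 504.0 = 648.0 torr
Scaling to 279 °C: P = 648.0 × 552.15/367.65 = 973.2 torr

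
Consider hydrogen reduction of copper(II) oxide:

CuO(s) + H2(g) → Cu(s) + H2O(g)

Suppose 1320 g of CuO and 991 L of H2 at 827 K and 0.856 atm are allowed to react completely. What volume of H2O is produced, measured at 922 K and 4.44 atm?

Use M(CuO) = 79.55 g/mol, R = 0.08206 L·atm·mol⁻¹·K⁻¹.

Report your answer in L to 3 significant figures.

n(CuO) = 1320 / 79.55 = 16.59 mol
n(H2) = PV/RT = (0.856 × 991) / (0.08206 × 827) = 12.50 mol
For 16.59 mol CuO, stoichiometry requires (1/1) × 16.59 = 16.59 mol H2; 12.50 mol is available, so H2 is limiting.
n(H2O) = (1/1) × 12.50 = 12.50 mol
V(H2O) = nRT/P = 12.50 × 0.08206 × 922 / 4.44 = 213.0 L

213 L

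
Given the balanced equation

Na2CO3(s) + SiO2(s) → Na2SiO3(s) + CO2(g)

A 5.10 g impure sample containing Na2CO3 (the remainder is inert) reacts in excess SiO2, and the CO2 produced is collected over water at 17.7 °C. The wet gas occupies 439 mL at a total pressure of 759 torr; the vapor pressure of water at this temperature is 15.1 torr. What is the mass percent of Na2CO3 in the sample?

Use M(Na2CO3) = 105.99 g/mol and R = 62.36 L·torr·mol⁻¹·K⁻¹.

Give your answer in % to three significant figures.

37.4 %

P(CO2) = 759 − 15.1 = 743.9 torr
n(CO2) = PV/RT = (743.9 × 0.4390) / (62.36 × 290.85) = 0.01801 mol
n(Na2CO3) = (1/1) × 0.01801 = 0.01801 mol
m(Na2CO3) = 0.01801 × 105.99 = 1.909 g
%Na2CO3 = 1.909 / 5.10 × 100 = 37.43%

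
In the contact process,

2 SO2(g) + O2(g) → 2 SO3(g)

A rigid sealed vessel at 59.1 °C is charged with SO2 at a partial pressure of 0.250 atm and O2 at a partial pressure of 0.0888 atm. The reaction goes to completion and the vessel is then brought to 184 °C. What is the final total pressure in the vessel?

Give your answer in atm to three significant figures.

Because the vessel is rigid and T is held at 59.1 °C, work the stoichiometry in partial pressures (P_i = n_iRT/V).
P(O2) required for 0.250 atm of SO2 = (1/2) × 0.250 = 0.1250 atm; available 0.0888 atm, so O2 is limiting.
P(SO2) remaining = 0.250 − (2/1) × 0.0888 = 0.07240 atm
P(gaseous products) = (2)/1 × 0.0888 = 0.1776 atm
P_total at 59.1 °C = 0.07240 + 0.1776 = 0.2500 atm
Scaling to 184 °C: P = 0.2500 × 457.15/332.25 = 0.3440 atm

0.344 atm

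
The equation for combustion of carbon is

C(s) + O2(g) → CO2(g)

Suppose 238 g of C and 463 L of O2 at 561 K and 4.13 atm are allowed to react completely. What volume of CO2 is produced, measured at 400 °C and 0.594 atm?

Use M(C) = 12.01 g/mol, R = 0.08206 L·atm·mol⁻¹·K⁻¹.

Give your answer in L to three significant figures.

1840 L

n(C) = 238 / 12.01 = 19.82 mol
n(O2) = PV/RT = (4.13 × 463) / (0.08206 × 561) = 41.54 mol
For 19.82 mol C, stoichiometry requires (1/1) × 19.82 = 19.82 mol O2; 41.54 mol is available, so C is limiting.
n(CO2) = (1/1) × 19.82 = 19.82 mol
V(CO2) = nRT/P = 19.82 × 0.08206 × 673.15 / 0.594 = 1843 L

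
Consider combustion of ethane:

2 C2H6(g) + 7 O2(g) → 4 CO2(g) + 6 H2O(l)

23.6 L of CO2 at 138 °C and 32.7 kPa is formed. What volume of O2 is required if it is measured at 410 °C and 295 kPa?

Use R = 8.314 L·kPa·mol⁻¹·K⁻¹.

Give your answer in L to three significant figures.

7.61 L

n(CO2) = PV/RT = (32.7 × 23.6) / (8.314 × 411.15) = 0.2258 mol
n(O2) = (7/4) × 0.2258 = 0.3952 mol
V = nRT/P = 0.3952 × 8.314 × 683.15 / 295 = 7.609 L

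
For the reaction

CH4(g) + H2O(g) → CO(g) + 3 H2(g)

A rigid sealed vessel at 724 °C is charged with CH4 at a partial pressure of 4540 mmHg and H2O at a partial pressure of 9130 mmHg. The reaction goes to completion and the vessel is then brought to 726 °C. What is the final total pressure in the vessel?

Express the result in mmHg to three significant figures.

22800 mmHg

At constant V, partial pressures at 724 °C are proportional to moles, so apply stoichiometry directly to pressures.
P(H2O) required for 4540 mmHg of CH4 = (1/1) × 4540 = 4540 mmHg; available 9130 mmHg, so CH4 is limiting.
P(H2O) remaining = 9130 − (1/1) × 4540 = 4590 mmHg
P(gaseous products) = (1+3)/1 × 4540 = 18160 mmHg
P_total at 724 °C = 4590 + 18160 = 22750 mmHg
Scaling to 726 °C: P = 22750 × 999.15/997.15 = 22800 mmHg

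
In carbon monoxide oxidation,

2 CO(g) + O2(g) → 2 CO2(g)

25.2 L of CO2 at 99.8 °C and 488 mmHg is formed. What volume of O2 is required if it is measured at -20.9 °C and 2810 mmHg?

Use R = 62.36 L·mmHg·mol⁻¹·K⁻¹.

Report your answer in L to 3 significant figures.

n(CO2) = PV/RT = (488 × 25.2) / (62.36 × 372.95) = 0.5288 mol
n(O2) = (1/2) × 0.5288 = 0.2644 mol
V = nRT/P = 0.2644 × 62.36 × 252.25 / 2810 = 1.480 L

1.48 L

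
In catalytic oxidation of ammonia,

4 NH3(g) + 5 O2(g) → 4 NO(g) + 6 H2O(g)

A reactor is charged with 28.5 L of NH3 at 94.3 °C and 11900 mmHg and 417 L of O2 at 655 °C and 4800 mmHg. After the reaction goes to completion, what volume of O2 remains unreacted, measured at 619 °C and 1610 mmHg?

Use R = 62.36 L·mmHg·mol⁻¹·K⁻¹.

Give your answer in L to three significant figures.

n(NH3) = PV/RT = (11900 × 28.5) / (62.36 × 367.45) = 14.80 mol
n(O2) = PV/RT = (4800 × 417) / (62.36 × 928.15) = 34.58 mol
For 14.80 mol NH3, stoichiometry requires (5/4) × 14.80 = 18.50 mol O2; 34.58 mol is available, so NH3 is limiting.
n(O2) consumed = (5/4) × 14.80 = 18.50 mol; remaining = 34.58 − 18.50 = 16.08 mol
V(O2) = nRT/P = 16.08 × 62.36 × 892.15 / 1610 = 555.7 L

556 L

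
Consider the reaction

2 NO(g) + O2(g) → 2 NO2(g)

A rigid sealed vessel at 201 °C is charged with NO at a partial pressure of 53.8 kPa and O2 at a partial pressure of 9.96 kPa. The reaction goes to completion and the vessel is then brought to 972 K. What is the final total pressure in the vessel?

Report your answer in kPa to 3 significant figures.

110 kPa

At constant V, partial pressures at 201 °C are proportional to moles, so apply stoichiometry directly to pressures.
P(O2) required for 53.8 kPa of NO = (1/2) × 53.8 = 26.90 kPa; available 9.96 kPa, so O2 is limiting.
P(NO) remaining = 53.8 − (2/1) × 9.96 = 33.88 kPa
P(gaseous products) = (2)/1 × 9.96 = 19.92 kPa
P_total at 201 °C = 33.88 + 19.92 = 53.80 kPa
Scaling to 972 K: P = 53.80 × 972/474.15 = 110.3 kPa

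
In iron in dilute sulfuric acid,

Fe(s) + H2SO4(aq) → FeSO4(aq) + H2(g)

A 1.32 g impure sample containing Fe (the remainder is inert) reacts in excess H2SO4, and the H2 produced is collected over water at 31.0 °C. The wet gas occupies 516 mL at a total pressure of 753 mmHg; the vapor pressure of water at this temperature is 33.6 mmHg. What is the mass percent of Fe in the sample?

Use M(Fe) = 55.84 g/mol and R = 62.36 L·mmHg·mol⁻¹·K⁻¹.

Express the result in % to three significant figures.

82.8 %

P(H2) = 753 − 33.6 = 719.4 mmHg
n(H2) = PV/RT = (719.4 × 0.5160) / (62.36 × 304.15) = 0.01957 mol
n(Fe) = (1/1) × 0.01957 = 0.01957 mol
m(Fe) = 0.01957 × 55.84 = 1.093 g
%Fe = 1.093 / 1.32 × 100 = 82.80%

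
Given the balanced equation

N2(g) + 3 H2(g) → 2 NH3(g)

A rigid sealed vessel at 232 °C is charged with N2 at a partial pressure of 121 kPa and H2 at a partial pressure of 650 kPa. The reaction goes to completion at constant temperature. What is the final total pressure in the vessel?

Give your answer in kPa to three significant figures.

At constant V, partial pressures at 232 °C are proportional to moles, so apply stoichiometry directly to pressures.
P(H2) required for 121 kPa of N2 = (3/1) × 121 = 363.0 kPa; available 650 kPa, so N2 is limiting.
P(H2) remaining = 650 − (3/1) × 121 = 287.0 kPa
P(gaseous products) = (2)/1 × 121 = 242.0 kPa
P_total at 232 °C = 287.0 + 242.0 = 529.0 kPa

529 kPa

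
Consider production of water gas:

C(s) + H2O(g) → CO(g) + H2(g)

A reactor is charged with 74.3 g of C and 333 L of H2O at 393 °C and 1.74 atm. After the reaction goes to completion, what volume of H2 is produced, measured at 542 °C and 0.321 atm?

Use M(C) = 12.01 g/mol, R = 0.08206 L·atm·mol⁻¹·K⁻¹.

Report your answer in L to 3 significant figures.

n(C) = 74.3 / 12.01 = 6.187 mol
n(H2O) = PV/RT = (1.74 × 333) / (0.08206 × 666.15) = 10.60 mol
For 6.187 mol C, stoichiometry requires (1/1) × 6.187 = 6.187 mol H2O; 10.60 mol is available, so C is limiting.
n(H2) = (1/1) × 6.187 = 6.187 mol
V(H2) = nRT/P = 6.187 × 0.08206 × 815.15 / 0.321 = 1289 L

1290 L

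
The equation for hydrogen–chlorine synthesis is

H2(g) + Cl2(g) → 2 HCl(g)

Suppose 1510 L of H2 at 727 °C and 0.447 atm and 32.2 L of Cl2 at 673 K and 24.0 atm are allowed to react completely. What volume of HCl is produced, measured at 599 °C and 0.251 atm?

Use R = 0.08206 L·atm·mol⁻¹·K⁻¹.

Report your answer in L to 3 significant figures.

n(H2) = PV/RT = (0.447 × 1510) / (0.08206 × 1000.15) = 8.224 mol
n(Cl2) = PV/RT = (24.0 × 32.2) / (0.08206 × 673) = 13.99 mol
For 8.224 mol H2, stoichiometry requires (1/1) × 8.224 = 8.224 mol Cl2; 13.99 mol is available, so H2 is limiting.
n(HCl) = (2/1) × 8.224 = 16.45 mol
V(HCl) = nRT/P = 16.45 × 0.08206 × 872.15 / 0.251 = 4690 L

4690 L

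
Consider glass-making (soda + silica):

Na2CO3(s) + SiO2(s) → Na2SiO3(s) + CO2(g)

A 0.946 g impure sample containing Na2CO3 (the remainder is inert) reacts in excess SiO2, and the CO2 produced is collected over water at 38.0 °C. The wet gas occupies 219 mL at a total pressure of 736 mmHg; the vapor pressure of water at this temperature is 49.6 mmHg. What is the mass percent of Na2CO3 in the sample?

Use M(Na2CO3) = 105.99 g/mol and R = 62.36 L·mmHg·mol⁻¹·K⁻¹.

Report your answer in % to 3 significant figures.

86.8 %

P(CO2) = 736 − 49.6 = 686.4 mmHg
n(CO2) = PV/RT = (686.4 × 0.2190) / (62.36 × 311.15) = 0.007747 mol
n(Na2CO3) = (1/1) × 0.007747 = 0.007747 mol
m(Na2CO3) = 0.007747 × 105.99 = 0.8211 g
%Na2CO3 = 0.8211 / 0.946 × 100 = 86.80%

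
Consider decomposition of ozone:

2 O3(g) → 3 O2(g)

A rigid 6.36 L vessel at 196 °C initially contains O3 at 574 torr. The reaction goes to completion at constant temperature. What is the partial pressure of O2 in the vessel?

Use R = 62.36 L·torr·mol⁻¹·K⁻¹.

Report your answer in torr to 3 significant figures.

861 torr

n(O3)₀ = PV/RT = (574 × 6.36) / (62.36 × 469.15) = 0.1248 mol
n(O2) = (3/2) × 0.1248 = 0.1872 mol
P(O2) = nRT/V = 0.1872 × 62.36 × 469.15 / 6.36 = 861.1 torr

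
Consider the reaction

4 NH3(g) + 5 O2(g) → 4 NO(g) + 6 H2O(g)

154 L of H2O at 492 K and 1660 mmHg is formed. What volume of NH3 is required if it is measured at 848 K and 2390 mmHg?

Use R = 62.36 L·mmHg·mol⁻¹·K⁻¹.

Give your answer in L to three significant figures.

n(H2O) = PV/RT = (1660 × 154) / (62.36 × 492) = 8.332 mol
n(NH3) = (4/6) × 8.332 = 5.555 mol
V = nRT/P = 5.555 × 62.36 × 848 / 2390 = 122.9 L

123 L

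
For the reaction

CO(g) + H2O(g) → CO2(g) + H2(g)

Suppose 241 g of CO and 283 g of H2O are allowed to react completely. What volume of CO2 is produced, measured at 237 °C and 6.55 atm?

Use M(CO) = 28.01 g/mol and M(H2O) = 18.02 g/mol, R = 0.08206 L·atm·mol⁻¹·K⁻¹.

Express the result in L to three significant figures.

n(CO) = 241 / 28.01 = 8.604 mol
n(H2O) = 283 / 18.02 = 15.70 mol
For 8.604 mol CO, stoichiometry requires (1/1) × 8.604 = 8.604 mol H2O; 15.70 mol is available, so CO is limiting.
n(CO2) = (1/1) × 8.604 = 8.604 mol
V(CO2) = nRT/P = 8.604 × 0.08206 × 510.15 / 6.55 = 54.99 L

55.0 L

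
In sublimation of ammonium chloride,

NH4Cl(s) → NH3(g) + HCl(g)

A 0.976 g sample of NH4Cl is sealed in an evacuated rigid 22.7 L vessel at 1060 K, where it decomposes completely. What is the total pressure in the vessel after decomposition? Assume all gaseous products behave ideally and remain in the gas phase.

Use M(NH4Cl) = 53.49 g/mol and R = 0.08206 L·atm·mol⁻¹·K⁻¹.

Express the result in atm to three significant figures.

0.140 atm

n(NH4Cl) = 0.976 / 53.49 = 0.01825 mol
n(gas produced) = (2/1) × 0.01825 = 0.03650 mol
P = nRT/V = 0.03650 × 0.08206 × 1060 / 22.7 = 0.1399 atm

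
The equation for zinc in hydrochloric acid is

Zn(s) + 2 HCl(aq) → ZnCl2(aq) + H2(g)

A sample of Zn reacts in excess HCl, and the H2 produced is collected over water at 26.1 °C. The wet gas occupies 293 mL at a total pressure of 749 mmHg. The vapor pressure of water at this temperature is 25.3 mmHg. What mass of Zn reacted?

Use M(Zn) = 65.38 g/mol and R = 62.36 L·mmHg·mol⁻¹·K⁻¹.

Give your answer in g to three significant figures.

0.743 g

P(H2) = 749 − 25.3 = 723.7 mmHg
n(H2) = PV/RT = (723.7 × 0.2930) / (62.36 × 299.25) = 0.01136 mol
n(Zn) = (1/1) × 0.01136 = 0.01136 mol
m(Zn) = 0.01136 × 65.38 = 0.7427 g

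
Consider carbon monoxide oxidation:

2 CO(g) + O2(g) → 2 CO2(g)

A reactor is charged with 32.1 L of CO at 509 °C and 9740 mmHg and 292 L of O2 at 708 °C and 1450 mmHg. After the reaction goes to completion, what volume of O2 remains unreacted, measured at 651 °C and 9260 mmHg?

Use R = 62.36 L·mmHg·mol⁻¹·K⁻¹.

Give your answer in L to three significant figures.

n(CO) = PV/RT = (9740 × 32.1) / (62.36 × 782.15) = 6.410 mol
n(O2) = PV/RT = (1450 × 292) / (62.36 × 981.15) = 6.920 mol
For 6.410 mol CO, stoichiometry requires (1/2) × 6.410 = 3.205 mol O2; 6.920 mol is available, so CO is limiting.
n(O2) consumed = (1/2) × 6.410 = 3.205 mol; remaining = 6.920 − 3.205 = 3.715 mol
V(O2) = nRT/P = 3.715 × 62.36 × 924.15 / 9260 = 23.12 L

23.1 L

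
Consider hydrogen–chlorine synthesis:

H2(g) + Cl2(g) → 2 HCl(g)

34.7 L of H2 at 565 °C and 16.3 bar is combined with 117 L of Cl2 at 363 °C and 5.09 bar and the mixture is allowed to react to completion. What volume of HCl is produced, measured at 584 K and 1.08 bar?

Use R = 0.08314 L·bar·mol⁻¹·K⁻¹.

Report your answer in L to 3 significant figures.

n(H2) = PV/RT = (16.3 × 34.7) / (0.08314 × 838.15) = 8.117 mol
n(Cl2) = PV/RT = (5.09 × 117) / (0.08314 × 636.15) = 11.26 mol
For 8.117 mol H2, stoichiometry requires (1/1) × 8.117 = 8.117 mol Cl2; 11.26 mol is available, so H2 is limiting.
n(HCl) = (2/1) × 8.117 = 16.23 mol
V(HCl) = nRT/P = 16.23 × 0.08314 × 584 / 1.08 = 729.7 L

730 L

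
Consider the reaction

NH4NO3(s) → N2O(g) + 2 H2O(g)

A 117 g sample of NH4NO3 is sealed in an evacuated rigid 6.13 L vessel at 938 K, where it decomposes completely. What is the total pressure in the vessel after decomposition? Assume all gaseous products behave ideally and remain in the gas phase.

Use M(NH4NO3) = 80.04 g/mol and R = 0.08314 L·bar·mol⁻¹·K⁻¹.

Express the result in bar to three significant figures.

n(NH4NO3) = 117 / 80.04 = 1.462 mol
n(gas produced) = (3/1) × 1.462 = 4.386 mol
P = nRT/V = 4.386 × 0.08314 × 938 / 6.13 = 55.80 bar

55.8 bar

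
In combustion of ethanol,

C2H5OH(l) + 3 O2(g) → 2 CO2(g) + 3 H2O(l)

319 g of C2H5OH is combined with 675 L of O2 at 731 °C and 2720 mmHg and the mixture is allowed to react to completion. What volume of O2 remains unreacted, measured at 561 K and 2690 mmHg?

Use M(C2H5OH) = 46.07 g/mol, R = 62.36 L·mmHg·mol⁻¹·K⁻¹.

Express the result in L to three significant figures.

111 L

n(C2H5OH) = 319 / 46.07 = 6.924 mol
n(O2) = PV/RT = (2720 × 675) / (62.36 × 1004.15) = 29.32 mol
For 6.924 mol C2H5OH, stoichiometry requires (3/1) × 6.924 = 20.77 mol O2; 29.32 mol is available, so C2H5OH is limiting.
n(O2) consumed = (3/1) × 6.924 = 20.77 mol; remaining = 29.32 − 20.77 = 8.550 mol
V(O2) = nRT/P = 8.550 × 62.36 × 561 / 2690 = 111.2 L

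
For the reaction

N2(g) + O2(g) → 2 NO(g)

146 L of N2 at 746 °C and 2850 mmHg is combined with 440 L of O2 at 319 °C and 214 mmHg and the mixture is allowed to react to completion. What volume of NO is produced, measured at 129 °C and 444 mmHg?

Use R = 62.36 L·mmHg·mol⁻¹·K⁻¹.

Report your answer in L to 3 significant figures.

288 L

n(N2) = PV/RT = (2850 × 146) / (62.36 × 1019.15) = 6.547 mol
n(O2) = PV/RT = (214 × 440) / (62.36 × 592.15) = 2.550 mol
For 6.547 mol N2, stoichiometry requires (1/1) × 6.547 = 6.547 mol O2; 2.550 mol is available, so O2 is limiting.
n(NO) = (2/1) × 2.550 = 5.100 mol
V(NO) = nRT/P = 5.100 × 62.36 × 402.15 / 444 = 288.1 L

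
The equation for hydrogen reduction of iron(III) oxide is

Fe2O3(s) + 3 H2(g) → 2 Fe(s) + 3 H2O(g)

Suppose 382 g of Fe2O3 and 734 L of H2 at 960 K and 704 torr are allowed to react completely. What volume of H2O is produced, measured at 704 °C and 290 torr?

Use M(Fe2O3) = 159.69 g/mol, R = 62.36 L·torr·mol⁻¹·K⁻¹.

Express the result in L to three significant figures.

1510 L

n(Fe2O3) = 382 / 159.69 = 2.392 mol
n(H2) = PV/RT = (704 × 734) / (62.36 × 960) = 8.632 mol
For 2.392 mol Fe2O3, stoichiometry requires (3/1) × 2.392 = 7.176 mol H2; 8.632 mol is available, so Fe2O3 is limiting.
n(H2O) = (3/1) × 2.392 = 7.176 mol
V(H2O) = nRT/P = 7.176 × 62.36 × 977.15 / 290 = 1508 L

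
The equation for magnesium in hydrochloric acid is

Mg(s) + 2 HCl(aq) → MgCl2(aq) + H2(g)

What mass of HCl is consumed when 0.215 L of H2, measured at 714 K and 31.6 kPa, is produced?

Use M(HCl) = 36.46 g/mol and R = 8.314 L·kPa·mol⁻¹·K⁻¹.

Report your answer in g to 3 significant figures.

n(H2) = PV/RT = (31.6 × 0.215) / (8.314 × 714) = 0.001145 mol
n(HCl) = (2/1) × 0.001145 = 0.002290 mol
m(HCl) = 0.002290 × 36.46 = 0.08349 g

0.0835 g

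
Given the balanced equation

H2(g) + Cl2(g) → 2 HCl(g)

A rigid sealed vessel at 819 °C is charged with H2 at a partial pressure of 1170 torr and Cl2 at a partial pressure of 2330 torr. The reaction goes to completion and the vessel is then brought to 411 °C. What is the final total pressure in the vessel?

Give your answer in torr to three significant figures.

At constant V, partial pressures at 819 °C are proportional to moles, so apply stoichiometry directly to pressures.
P(Cl2) required for 1170 torr of H2 = (1/1) × 1170 = 1170 torr; available 2330 torr, so H2 is limiting.
P(Cl2) remaining = 2330 − (1/1) × 1170 = 1160 torr
P(gaseous products) = (2)/1 × 1170 = 2340 torr
P_total at 819 °C = 1160 + 2340 = 3500 torr
Scaling to 411 °C: P = 3500 × 684.15/1092.15 = 2192 torr

2190 torr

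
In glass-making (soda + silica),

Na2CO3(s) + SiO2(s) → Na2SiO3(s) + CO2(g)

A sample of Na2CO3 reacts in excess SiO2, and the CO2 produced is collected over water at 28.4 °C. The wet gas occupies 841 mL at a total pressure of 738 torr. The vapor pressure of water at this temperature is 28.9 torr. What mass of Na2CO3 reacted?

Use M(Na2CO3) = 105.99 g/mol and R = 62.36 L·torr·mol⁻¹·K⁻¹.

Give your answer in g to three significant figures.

P(CO2) = 738 − 28.9 = 709.1 torr
n(CO2) = PV/RT = (709.1 × 0.8410) / (62.36 × 301.55) = 0.03171 mol
n(Na2CO3) = (1/1) × 0.03171 = 0.03171 mol
m(Na2CO3) = 0.03171 × 105.99 = 3.361 g

3.36 g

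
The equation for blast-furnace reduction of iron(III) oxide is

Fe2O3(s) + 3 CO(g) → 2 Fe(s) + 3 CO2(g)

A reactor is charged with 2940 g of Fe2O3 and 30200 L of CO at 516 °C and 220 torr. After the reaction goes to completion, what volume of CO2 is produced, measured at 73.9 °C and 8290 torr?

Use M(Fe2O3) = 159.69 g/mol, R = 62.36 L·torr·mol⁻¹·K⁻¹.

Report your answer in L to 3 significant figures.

n(Fe2O3) = 2940 / 159.69 = 18.41 mol
n(CO) = PV/RT = (220 × 30200) / (62.36 × 789.15) = 135.0 mol
For 18.41 mol Fe2O3, stoichiometry requires (3/1) × 18.41 = 55.23 mol CO; 135.0 mol is available, so Fe2O3 is limiting.
n(CO2) = (3/1) × 18.41 = 55.23 mol
V(CO2) = nRT/P = 55.23 × 62.36 × 347.05 / 8290 = 144.2 L

144 L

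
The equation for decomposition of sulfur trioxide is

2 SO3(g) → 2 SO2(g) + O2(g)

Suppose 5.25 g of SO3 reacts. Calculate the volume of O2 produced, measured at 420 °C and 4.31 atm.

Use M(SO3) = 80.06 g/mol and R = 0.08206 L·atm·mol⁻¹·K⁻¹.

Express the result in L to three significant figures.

n(SO3) = 5.250 / 80.06 = 0.06558 mol
n(O2) = (1/2) × 0.06558 = 0.03279 mol
V = nRT/P = 0.03279 × 0.08206 × 693.15 / 4.31 = 0.4327 L

0.433 L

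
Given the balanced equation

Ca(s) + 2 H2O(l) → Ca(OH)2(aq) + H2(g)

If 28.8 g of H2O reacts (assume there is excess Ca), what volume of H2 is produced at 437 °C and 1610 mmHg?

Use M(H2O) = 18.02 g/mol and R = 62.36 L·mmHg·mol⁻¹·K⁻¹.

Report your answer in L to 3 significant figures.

n(H2O) = 28.80 / 18.02 = 1.598 mol
n(H2) = (1/2) × 1.598 = 0.7990 mol
V = nRT/P = 0.7990 × 62.36 × 710.15 / 1610 = 21.98 L

22.0 L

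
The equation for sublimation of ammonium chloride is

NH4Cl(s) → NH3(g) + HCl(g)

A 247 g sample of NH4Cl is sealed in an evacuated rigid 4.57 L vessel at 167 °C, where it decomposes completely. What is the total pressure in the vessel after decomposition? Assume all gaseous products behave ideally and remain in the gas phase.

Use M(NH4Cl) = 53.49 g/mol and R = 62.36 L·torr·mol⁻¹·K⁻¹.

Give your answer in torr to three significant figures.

n(NH4Cl) = 247 / 53.49 = 4.618 mol
n(gas produced) = (2/1) × 4.618 = 9.236 mol
P = nRT/V = 9.236 × 62.36 × 440.15 / 4.57 = 55470 torr

55500 torr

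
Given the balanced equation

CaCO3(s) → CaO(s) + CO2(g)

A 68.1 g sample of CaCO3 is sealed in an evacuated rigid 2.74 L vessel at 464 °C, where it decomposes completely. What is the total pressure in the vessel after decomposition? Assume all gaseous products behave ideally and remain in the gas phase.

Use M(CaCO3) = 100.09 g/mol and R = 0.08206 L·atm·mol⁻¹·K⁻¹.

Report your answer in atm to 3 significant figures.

n(CaCO3) = 68.1 / 100.09 = 0.6804 mol
n(gas produced) = (1/1) × 0.6804 = 0.6804 mol
P = nRT/V = 0.6804 × 0.08206 × 737.15 / 2.74 = 15.02 atm

15.0 atm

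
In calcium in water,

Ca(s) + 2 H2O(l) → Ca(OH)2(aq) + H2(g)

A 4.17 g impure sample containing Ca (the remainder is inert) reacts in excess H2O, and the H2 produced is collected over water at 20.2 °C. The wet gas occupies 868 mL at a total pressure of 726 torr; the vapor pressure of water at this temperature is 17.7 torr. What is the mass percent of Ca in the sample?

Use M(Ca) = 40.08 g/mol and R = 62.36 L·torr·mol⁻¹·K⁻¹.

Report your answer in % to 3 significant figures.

P(H2) = 726 − 17.7 = 708.3 torr
n(H2) = PV/RT = (708.3 × 0.8680) / (62.36 × 293.35) = 0.03361 mol
n(Ca) = (1/1) × 0.03361 = 0.03361 mol
m(Ca) = 0.03361 × 40.08 = 1.347 g
%Ca = 1.347 / 4.17 × 100 = 32.30%

32.3 %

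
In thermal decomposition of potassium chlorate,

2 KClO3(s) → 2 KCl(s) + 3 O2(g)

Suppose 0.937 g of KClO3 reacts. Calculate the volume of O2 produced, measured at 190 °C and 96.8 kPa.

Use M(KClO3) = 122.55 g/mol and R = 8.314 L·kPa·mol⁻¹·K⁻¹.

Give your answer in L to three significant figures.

0.456 L

n(KClO3) = 0.9370 / 122.55 = 0.007646 mol
n(O2) = (3/2) × 0.007646 = 0.01147 mol
V = nRT/P = 0.01147 × 8.314 × 463.15 / 96.8 = 0.4563 L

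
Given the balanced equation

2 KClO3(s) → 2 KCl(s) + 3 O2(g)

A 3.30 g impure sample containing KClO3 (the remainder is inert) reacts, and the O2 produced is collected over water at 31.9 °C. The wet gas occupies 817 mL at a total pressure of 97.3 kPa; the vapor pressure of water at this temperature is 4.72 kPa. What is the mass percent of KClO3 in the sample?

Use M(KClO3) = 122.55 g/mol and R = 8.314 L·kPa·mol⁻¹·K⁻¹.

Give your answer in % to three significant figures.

P(O2) = 97.3 − 4.72 = 92.58 kPa
n(O2) = PV/RT = (92.58 × 0.8170) / (8.314 × 305.05) = 0.02982 mol
n(KClO3) = (2/3) × 0.02982 = 0.01988 mol
m(KClO3) = 0.01988 × 122.55 = 2.436 g
%KClO3 = 2.436 / 3.30 × 100 = 73.82%

73.8 %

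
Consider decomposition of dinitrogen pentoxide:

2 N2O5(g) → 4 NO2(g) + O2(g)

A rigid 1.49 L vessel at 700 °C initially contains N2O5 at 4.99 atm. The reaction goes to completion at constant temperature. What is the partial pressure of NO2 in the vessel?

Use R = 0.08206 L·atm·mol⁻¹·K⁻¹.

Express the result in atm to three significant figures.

9.98 atm

n(N2O5)₀ = PV/RT = (4.99 × 1.49) / (0.08206 × 973.15) = 0.09311 mol
n(NO2) = (4/2) × 0.09311 = 0.1862 mol
P(NO2) = nRT/V = 0.1862 × 0.08206 × 973.15 / 1.49 = 9.979 atm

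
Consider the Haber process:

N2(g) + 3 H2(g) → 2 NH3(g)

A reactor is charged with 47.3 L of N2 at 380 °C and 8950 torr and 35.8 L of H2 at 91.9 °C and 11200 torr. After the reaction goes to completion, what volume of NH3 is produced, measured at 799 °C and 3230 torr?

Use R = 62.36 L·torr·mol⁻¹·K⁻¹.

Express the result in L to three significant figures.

243 L

n(N2) = PV/RT = (8950 × 47.3) / (62.36 × 653.15) = 10.39 mol
n(H2) = PV/RT = (11200 × 35.8) / (62.36 × 365.05) = 17.61 mol
For 10.39 mol N2, stoichiometry requires (3/1) × 10.39 = 31.17 mol H2; 17.61 mol is available, so H2 is limiting.
n(NH3) = (2/3) × 17.61 = 11.74 mol
V(NH3) = nRT/P = 11.74 × 62.36 × 1072.15 / 3230 = 243.0 L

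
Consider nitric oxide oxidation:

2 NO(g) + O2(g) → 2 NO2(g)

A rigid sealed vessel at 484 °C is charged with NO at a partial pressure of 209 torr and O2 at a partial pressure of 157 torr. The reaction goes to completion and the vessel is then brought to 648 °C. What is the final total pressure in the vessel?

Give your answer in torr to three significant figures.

Because the vessel is rigid and T is held at 484 °C, work the stoichiometry in partial pressures (P_i = n_iRT/V).
P(O2) required for 209 torr of NO = (1/2) × 209 = 104.5 torr; available 157 torr, so NO is limiting.
P(O2) remaining = 157 − (1/2) × 209 = 52.50 torr
P(gaseous products) = (2)/2 × 209 = 209.0 torr
P_total at 484 °C = 52.50 + 209.0 = 261.5 torr
Scaling to 648 °C: P = 261.5 × 921.15/757.15 = 318.1 torr

318 torr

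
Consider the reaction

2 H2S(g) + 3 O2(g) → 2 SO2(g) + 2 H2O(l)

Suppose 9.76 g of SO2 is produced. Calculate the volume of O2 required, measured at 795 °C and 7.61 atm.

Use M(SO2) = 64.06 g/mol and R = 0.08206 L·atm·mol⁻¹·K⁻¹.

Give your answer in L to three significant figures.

n(SO2) = 9.760 / 64.06 = 0.1524 mol
n(O2) = (3/2) × 0.1524 = 0.2286 mol
V = nRT/P = 0.2286 × 0.08206 × 1068.15 / 7.61 = 2.633 L

2.63 L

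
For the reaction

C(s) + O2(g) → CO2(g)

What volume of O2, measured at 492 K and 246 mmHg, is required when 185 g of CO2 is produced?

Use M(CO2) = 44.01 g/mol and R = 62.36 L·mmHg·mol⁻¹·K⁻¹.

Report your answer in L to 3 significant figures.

n(CO2) = 185.0 / 44.01 = 4.204 mol
n(O2) = (1/1) × 4.204 = 4.204 mol
V = nRT/P = 4.204 × 62.36 × 492 / 246 = 524.3 L

524 L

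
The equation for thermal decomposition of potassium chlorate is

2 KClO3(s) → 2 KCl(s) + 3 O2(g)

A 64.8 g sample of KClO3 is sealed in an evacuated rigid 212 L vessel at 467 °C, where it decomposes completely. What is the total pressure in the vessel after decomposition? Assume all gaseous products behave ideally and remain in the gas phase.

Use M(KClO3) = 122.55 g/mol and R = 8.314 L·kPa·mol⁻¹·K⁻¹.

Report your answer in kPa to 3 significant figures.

23.0 kPa

n(KClO3) = 64.8 / 122.55 = 0.5288 mol
n(gas produced) = (3/2) × 0.5288 = 0.7932 mol
P = nRT/V = 0.7932 × 8.314 × 740.15 / 212 = 23.02 kPa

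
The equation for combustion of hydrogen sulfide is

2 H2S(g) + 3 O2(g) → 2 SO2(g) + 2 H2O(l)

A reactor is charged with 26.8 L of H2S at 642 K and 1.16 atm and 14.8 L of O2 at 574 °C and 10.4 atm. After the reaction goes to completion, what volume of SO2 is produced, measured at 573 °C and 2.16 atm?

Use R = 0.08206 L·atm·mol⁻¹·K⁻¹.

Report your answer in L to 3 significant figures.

n(H2S) = PV/RT = (1.16 × 26.8) / (0.08206 × 642) = 0.5901 mol
n(O2) = PV/RT = (10.4 × 14.8) / (0.08206 × 847.15) = 2.214 mol
For 0.5901 mol H2S, stoichiometry requires (3/2) × 0.5901 = 0.8851 mol O2; 2.214 mol is available, so H2S is limiting.
n(SO2) = (2/2) × 0.5901 = 0.5901 mol
V(SO2) = nRT/P = 0.5901 × 0.08206 × 846.15 / 2.16 = 18.97 L

19.0 L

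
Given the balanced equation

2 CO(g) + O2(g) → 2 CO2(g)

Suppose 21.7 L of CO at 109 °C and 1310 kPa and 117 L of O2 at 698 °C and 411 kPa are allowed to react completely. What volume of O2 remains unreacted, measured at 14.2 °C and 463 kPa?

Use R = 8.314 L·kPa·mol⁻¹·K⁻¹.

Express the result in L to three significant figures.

7.65 L

n(CO) = PV/RT = (1310 × 21.7) / (8.314 × 382.15) = 8.947 mol
n(O2) = PV/RT = (411 × 117) / (8.314 × 971.15) = 5.956 mol
For 8.947 mol CO, stoichiometry requires (1/2) × 8.947 = 4.473 mol O2; 5.956 mol is available, so CO is limiting.
n(O2) consumed = (1/2) × 8.947 = 4.473 mol; remaining = 5.956 − 4.473 = 1.483 mol
V(O2) = nRT/P = 1.483 × 8.314 × 287.35 / 463 = 7.652 L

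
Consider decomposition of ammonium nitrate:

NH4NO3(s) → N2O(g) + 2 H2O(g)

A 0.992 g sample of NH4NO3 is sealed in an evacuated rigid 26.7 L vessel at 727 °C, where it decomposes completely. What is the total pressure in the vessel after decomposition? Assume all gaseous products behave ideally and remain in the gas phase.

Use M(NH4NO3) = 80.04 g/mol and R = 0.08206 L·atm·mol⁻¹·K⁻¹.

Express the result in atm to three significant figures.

0.114 atm

n(NH4NO3) = 0.992 / 80.04 = 0.01239 mol
n(gas produced) = (3/1) × 0.01239 = 0.03717 mol
P = nRT/V = 0.03717 × 0.08206 × 1000.15 / 26.7 = 0.1143 atm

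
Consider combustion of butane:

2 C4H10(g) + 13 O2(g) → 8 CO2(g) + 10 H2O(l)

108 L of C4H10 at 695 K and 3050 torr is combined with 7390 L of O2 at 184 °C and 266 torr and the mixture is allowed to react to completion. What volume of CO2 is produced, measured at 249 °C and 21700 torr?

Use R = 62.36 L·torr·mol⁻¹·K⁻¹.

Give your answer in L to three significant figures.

n(C4H10) = PV/RT = (3050 × 108) / (62.36 × 695) = 7.600 mol
n(O2) = PV/RT = (266 × 7390) / (62.36 × 457.15) = 68.95 mol
For 7.600 mol C4H10, stoichiometry requires (13/2) × 7.600 = 49.40 mol O2; 68.95 mol is available, so C4H10 is limiting.
n(CO2) = (8/2) × 7.600 = 30.40 mol
V(CO2) = nRT/P = 30.40 × 62.36 × 522.15 / 21700 = 45.62 L

45.6 L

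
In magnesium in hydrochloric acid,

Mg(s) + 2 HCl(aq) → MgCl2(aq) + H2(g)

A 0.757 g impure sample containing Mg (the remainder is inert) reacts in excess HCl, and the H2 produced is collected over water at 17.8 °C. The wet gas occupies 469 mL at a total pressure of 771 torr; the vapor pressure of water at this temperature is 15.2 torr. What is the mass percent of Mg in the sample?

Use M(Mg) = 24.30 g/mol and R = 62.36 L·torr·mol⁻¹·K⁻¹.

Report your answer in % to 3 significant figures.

P(H2) = 771 − 15.2 = 755.8 torr
n(H2) = PV/RT = (755.8 × 0.4690) / (62.36 × 290.95) = 0.01954 mol
n(Mg) = (1/1) × 0.01954 = 0.01954 mol
m(Mg) = 0.01954 × 24.30 = 0.4748 g
%Mg = 0.4748 / 0.757 × 100 = 62.72%

62.7 %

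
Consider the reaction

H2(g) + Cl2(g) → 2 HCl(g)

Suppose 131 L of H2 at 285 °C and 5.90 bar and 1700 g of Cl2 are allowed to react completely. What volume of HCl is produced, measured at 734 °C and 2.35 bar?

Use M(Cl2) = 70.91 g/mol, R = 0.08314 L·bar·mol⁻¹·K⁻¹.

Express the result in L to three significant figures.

n(H2) = PV/RT = (5.90 × 131) / (0.08314 × 558.15) = 16.66 mol
n(Cl2) = 1700 / 70.91 = 23.97 mol
For 16.66 mol H2, stoichiometry requires (1/1) × 16.66 = 16.66 mol Cl2; 23.97 mol is available, so H2 is limiting.
n(HCl) = (2/1) × 16.66 = 33.32 mol
V(HCl) = nRT/P = 33.32 × 0.08314 × 1007.15 / 2.35 = 1187 L

1190 L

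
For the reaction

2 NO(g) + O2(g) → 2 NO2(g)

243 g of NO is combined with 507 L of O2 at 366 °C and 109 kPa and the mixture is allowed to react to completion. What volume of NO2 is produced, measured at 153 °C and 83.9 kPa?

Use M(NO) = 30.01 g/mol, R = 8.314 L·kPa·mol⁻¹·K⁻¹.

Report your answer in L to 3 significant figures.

342 L

n(NO) = 243 / 30.01 = 8.097 mol
n(O2) = PV/RT = (109 × 507) / (8.314 × 639.15) = 10.40 mol
For 8.097 mol NO, stoichiometry requires (1/2) × 8.097 = 4.048 mol O2; 10.40 mol is available, so NO is limiting.
n(NO2) = (2/2) × 8.097 = 8.097 mol
V(NO2) = nRT/P = 8.097 × 8.314 × 426.15 / 83.9 = 341.9 L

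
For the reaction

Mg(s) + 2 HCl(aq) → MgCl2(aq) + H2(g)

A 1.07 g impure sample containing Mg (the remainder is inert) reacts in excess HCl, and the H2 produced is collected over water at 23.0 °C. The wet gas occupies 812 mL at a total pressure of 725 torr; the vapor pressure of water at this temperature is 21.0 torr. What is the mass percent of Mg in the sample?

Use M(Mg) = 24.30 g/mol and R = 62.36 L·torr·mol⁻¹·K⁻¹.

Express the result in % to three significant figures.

70.3 %

P(H2) = 725 − 21.0 = 704.0 torr
n(H2) = PV/RT = (704.0 × 0.8120) / (62.36 × 296.15) = 0.03095 mol
n(Mg) = (1/1) × 0.03095 = 0.03095 mol
m(Mg) = 0.03095 × 24.30 = 0.7521 g
%Mg = 0.7521 / 1.07 × 100 = 70.29%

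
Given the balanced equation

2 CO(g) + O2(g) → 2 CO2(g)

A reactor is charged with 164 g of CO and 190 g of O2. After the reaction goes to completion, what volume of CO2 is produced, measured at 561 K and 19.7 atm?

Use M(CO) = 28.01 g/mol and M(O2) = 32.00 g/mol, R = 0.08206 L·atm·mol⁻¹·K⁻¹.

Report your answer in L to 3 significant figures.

13.7 L

n(CO) = 164 / 28.01 = 5.855 mol
n(O2) = 190 / 32.00 = 5.938 mol
For 5.855 mol CO, stoichiometry requires (1/2) × 5.855 = 2.928 mol O2; 5.938 mol is available, so CO is limiting.
n(CO2) = (2/2) × 5.855 = 5.855 mol
V(CO2) = nRT/P = 5.855 × 0.08206 × 561 / 19.7 = 13.68 L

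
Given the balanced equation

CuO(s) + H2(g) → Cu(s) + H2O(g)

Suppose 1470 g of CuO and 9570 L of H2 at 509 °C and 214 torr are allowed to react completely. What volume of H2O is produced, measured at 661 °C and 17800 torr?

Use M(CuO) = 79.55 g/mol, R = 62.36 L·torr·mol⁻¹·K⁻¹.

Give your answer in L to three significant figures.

n(CuO) = 1470 / 79.55 = 18.48 mol
n(H2) = PV/RT = (214 × 9570) / (62.36 × 782.15) = 41.99 mol
For 18.48 mol CuO, stoichiometry requires (1/1) × 18.48 = 18.48 mol H2; 41.99 mol is available, so CuO is limiting.
n(H2O) = (1/1) × 18.48 = 18.48 mol
V(H2O) = nRT/P = 18.48 × 62.36 × 934.15 / 17800 = 60.48 L

60.5 L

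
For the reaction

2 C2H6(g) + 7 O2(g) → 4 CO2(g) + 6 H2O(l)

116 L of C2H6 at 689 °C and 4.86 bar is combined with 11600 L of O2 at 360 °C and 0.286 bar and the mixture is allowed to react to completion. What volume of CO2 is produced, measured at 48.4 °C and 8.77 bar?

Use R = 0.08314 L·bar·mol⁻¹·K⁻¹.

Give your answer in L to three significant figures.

n(C2H6) = PV/RT = (4.86 × 116) / (0.08314 × 962.15) = 7.048 mol
n(O2) = PV/RT = (0.286 × 11600) / (0.08314 × 633.15) = 63.02 mol
For 7.048 mol C2H6, stoichiometry requires (7/2) × 7.048 = 24.67 mol O2; 63.02 mol is available, so C2H6 is limiting.
n(CO2) = (4/2) × 7.048 = 14.10 mol
V(CO2) = nRT/P = 14.10 × 0.08314 × 321.55 / 8.77 = 42.98 L

43.0 L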